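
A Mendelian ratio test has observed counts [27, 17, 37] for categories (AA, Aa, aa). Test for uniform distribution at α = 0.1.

Expected = 27 each. χ² = Σ(O-E)²/E = 7.407. df = 2, critical value = 4.605. Reject H₀.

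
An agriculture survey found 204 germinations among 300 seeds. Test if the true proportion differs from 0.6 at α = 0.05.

p̂ = 0.68, p₀ = 0.6. z = (p̂ - p₀)/√(p₀(1-p₀)/n) = 2.828. Critical: ±1.96. Reject H₀.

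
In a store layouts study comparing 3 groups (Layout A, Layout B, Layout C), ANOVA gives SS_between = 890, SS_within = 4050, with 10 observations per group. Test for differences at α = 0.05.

df_between = 2, df_within = 27. F = MS_between/MS_within = 445.0/150.0 = 2.967. F_crit ≈ 3.354. Fail to reject H₀.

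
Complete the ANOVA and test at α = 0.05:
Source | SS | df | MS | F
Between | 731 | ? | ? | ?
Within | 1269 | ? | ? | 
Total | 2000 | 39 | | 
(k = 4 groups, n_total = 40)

df_between = 3, df_within = 36. MS_between = 243.67, MS_within = 35.25. F = 6.913, F_crit ≈ 2.866. Reject H₀.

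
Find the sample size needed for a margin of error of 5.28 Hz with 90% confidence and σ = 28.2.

n = (z*σ/E)² = (1.645×28.2/5.28)² = 77.2 → n = 78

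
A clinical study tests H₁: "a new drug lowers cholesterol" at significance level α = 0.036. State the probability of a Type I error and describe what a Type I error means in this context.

P(Type I error) = α = 0.036. A Type I error is rejecting H₀ when H₀ is actually true (false positive) — here, concluding that a new drug lowers cholesterol when in fact this is not the case. Consequence: approving an ineffective drug — patients take a useless medication and may skip effective alternatives.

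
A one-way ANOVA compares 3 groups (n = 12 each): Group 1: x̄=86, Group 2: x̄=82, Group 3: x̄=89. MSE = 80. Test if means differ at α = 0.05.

Grand mean = 85.67. SS_between = 296.0, MS_between = 148.0. F = 1.85, F_crit ≈ 3.285. Fail to reject H₀.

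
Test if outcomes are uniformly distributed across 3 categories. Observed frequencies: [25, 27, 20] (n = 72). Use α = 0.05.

Expected = 24 each. χ² = Σ(O-E)²/E = 1.083. df = 2, critical value = 5.991. Fail to reject H₀.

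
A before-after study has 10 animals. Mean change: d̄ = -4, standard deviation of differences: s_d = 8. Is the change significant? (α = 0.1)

t = d̄/(s_d/√n) = -4/(8/√10) = -1.581. df = 9, critical t = ±1.833. Fail to reject H₀.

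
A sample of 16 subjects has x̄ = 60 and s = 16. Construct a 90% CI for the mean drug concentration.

CI = x̄ ± t*(s/√n) = 60 ± 1.753(16/√16) = (52.99, 67.01)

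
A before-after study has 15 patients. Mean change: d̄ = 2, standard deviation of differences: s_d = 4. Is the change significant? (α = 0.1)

t = d̄/(s_d/√n) = 2/(4/√15) = 1.936. df = 14, critical t = ±1.761. Reject H₀.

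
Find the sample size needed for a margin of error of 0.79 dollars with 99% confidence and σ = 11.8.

n = (z*σ/E)² = (2.576×11.8/0.79)² = 1480.5 → n = 1481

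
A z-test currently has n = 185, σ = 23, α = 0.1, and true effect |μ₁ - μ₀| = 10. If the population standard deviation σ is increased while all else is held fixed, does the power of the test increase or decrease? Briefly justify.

Power decreases: a larger σ inflates the standard error σ/√n, pulling the sampling distribution under H₁ back toward the critical value.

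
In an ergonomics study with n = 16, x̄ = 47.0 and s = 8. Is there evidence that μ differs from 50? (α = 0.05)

t = (x̄ - μ₀)/(s/√n) = (47.0 - 50)/(8/√16) = -1.5. df = 15, critical t = ±2.131. Fail to reject H₀.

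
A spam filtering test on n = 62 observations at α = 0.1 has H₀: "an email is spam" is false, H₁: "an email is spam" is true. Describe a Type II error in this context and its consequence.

Type II error: failing to reject H₀ when it is false — concluding that an email is spam is not supported when in fact it is. Consequence: a spam email lands in the inbox.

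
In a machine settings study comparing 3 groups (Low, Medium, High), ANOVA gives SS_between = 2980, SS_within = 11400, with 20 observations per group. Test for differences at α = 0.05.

df_between = 2, df_within = 57. F = MS_between/MS_within = 1490.0/200.0 = 7.45. F_crit ≈ 3.159. Reject H₀. At least one mean differs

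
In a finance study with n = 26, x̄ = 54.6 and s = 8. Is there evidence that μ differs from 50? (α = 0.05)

t = (x̄ - μ₀)/(s/√n) = (54.6 - 50)/(8/√26) = 2.932. df = 25, critical t = ±2.06. Reject H₀.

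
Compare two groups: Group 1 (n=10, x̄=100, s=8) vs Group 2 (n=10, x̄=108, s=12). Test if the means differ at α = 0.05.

Pooled sp = 10.2. t = -1.754, df = 18. Critical t = ±2.101. Fail to reject H₀.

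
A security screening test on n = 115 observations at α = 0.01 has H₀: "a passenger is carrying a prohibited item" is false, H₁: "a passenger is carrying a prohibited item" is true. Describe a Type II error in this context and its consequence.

Type II error: failing to reject H₀ when it is false — concluding that a passenger is carrying a prohibited item is not supported when in fact it is. Consequence: letting a prohibited item through — security breach.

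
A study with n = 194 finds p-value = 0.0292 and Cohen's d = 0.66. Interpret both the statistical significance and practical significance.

Statistically significant (p = 0.0292 < 0.05). Cohen's d = 0.66 indicates a medium effect size. Both statistical and practical significance should be considered.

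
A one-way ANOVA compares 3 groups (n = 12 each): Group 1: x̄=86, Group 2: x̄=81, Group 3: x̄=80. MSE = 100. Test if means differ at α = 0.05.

Grand mean = 82.33. SS_between = 248.0, MS_between = 124.0. F = 1.24, F_crit ≈ 3.285. Fail to reject H₀.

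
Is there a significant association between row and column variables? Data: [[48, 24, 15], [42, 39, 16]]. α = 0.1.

χ² = 3.47. df = 2, critical = 4.605. Fail to reject H₀. No evidence of dependence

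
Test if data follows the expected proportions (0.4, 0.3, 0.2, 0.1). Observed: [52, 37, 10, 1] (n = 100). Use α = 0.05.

Expected: [40.0, 30.0, 20.0, 10.0]. χ² = 18.333. df = 3, critical = 7.815. Reject H₀.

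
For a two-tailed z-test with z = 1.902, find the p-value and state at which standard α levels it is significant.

p = 2·P(Z > |1.902|) = 2·(1 - Φ(1.902)) ≈ 0.0572. Significant at α = 0.1.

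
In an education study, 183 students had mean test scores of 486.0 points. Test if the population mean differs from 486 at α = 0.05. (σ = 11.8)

z = (x̄ - μ₀)/(σ/√n) = (486.0 - 486)/(11.8/√183) = 0.0. Critical value: ±1.96. Since |0.0| ≤ 1.96, Fail to reject H₀.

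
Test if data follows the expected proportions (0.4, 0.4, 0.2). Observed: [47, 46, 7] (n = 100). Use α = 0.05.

Expected: [40.0, 40.0, 20.0]. χ² = 10.575. df = 2, critical = 5.991. Reject H₀.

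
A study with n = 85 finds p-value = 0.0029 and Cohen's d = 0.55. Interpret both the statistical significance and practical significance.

Statistically significant (p = 0.0029 < 0.05). Cohen's d = 0.55 indicates a medium effect size. Both statistical and practical significance should be considered.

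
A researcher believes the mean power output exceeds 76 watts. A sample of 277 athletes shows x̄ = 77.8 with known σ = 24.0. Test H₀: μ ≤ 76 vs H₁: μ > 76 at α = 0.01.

z = 1.248. Critical value: 2.33. Fail to reject H₀.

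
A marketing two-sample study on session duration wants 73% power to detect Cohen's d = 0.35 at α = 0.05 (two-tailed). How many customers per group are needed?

z_{α/2} = 1.96, z_β = Φ⁻¹(0.73) = 0.613. For small effect (d = 0.35): n per group = 2(z_{α/2} + z_β)²/d² = 2(1.96 + 0.613)²/0.35² = 108.1 → 109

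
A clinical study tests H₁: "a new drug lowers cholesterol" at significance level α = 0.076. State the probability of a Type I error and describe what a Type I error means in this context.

P(Type I error) = α = 0.076. A Type I error is rejecting H₀ when H₀ is actually true (false positive) — here, concluding that a new drug lowers cholesterol when in fact this is not the case. Consequence: approving an ineffective drug — patients take a useless medication and may skip effective alternatives.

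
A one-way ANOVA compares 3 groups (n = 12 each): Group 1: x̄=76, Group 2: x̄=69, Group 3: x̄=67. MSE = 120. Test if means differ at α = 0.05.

Grand mean = 70.67. SS_between = 536.0, MS_between = 268.0. F = 2.233, F_crit ≈ 3.285. Fail to reject H₀.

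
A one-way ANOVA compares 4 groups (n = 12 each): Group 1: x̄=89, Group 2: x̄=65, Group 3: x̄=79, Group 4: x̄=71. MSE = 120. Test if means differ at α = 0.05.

Grand mean = 76.0. SS_between = 3888.0, MS_between = 1296.0. F = 10.8, F_crit ≈ 2.816. Reject H₀.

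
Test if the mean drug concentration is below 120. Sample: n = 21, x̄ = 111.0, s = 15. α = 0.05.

t = (111.0 - 120)/(15/√21) = -2.75, df = 20. Critical t = -1.725. Reject H₀.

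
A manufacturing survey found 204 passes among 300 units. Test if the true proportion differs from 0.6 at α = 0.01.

p̂ = 0.68, p₀ = 0.6. z = (p̂ - p₀)/√(p₀(1-p₀)/n) = 2.828. Critical: ±2.576. Reject H₀.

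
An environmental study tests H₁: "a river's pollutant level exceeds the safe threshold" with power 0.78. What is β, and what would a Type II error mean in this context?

β = 1 - power = 1 - 0.78 = 0.22. A Type II error is failing to reject H₀ when H₀ is false (false negative) — here, failing to conclude that a river's pollutant level exceeds the safe threshold when in fact it is true. Consequence: allowing unsafe pollution to continue.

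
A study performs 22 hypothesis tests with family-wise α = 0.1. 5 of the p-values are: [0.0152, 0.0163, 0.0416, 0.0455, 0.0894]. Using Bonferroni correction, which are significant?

Bonferroni α = 0.1/22 = 0.00455. None of the given p-values are significant.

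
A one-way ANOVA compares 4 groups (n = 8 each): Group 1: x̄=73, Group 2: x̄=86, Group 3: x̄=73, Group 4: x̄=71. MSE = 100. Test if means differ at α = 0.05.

Grand mean = 75.75. SS_between = 1142.0, MS_between = 380.67. F = 3.807, F_crit ≈ 2.947. Reject H₀.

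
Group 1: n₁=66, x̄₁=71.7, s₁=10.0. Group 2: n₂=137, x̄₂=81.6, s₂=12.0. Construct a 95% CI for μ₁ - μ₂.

Difference = -9.9. SE = √(10.0²/66 + 12.0²/137) = 1.602. CI = (-13.04, -6.76)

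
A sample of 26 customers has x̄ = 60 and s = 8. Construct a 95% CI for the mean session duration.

CI = x̄ ± t*(s/√n) = 60 ± 2.06(8/√26) = (56.77, 63.23)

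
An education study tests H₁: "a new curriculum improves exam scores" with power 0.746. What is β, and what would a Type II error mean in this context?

β = 1 - power = 1 - 0.746 = 0.254. A Type II error is failing to reject H₀ when H₀ is false (false negative) — here, failing to conclude that a new curriculum improves exam scores when in fact it is true. Consequence: keeping the old curriculum when the new one would have helped students.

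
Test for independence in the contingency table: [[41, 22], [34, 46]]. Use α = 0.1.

χ² = 7.205. df = 1, critical = 2.706. Reject H₀. Variables are dependent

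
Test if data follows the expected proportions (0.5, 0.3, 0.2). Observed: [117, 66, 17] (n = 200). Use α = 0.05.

Expected: [100.0, 60.0, 40.0]. χ² = 16.715. df = 2, critical = 5.991. Reject H₀.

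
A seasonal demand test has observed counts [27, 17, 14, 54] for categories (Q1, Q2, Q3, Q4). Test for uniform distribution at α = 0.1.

Expected = 28 each. χ² = Σ(O-E)²/E = 35.5. df = 3, critical value = 6.251. Reject H₀.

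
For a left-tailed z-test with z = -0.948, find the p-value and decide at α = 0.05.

p = P(Z < -0.948) = Φ(-0.948) ≈ 0.1716. Since p ≥ 0.05, fail to reject H₀ (not significant) at α = 0.05.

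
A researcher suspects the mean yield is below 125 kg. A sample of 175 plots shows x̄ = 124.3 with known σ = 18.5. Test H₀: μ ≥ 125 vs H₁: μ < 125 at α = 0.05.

z = -0.501. Critical value: -1.645. Fail to reject H₀.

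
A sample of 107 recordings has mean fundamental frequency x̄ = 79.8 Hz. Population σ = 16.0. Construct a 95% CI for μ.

CI = x̄ ± z*(σ/√n) = 79.8 ± 1.96(16.0/√107) = 79.8 ± 3.03 = (76.77, 82.83)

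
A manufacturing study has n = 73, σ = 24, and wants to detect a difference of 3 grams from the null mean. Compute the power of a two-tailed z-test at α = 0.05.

SE = σ/√n = 24/√73 = 2.809. Non-centrality λ = d/SE = 3/2.809 = 1.068. Power ≈ Φ(λ - z_{α/2}) = Φ(1.068 - 1.96) = Φ(-0.892) = 0.186.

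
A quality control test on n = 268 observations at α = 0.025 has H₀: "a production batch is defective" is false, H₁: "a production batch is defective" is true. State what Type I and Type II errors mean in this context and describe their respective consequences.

Type I (false positive): concluding that a production batch is defective when it is not — scrapping a good batch — wasted material and cost for no reason. Type II (false negative): failing to conclude that a production batch is defective when it is — shipping a defective batch — faulty products reach customers. Which is costlier depends on domain priorities and is a judgement call rather than a statistical fact.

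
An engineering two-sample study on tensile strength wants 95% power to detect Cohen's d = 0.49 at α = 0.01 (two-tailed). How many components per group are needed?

z_{α/2} = 2.576, z_β = Φ⁻¹(0.95) = 1.645. For small effect (d = 0.49): n per group = 2(z_{α/2} + z_β)²/d² = 2(2.576 + 1.645)²/0.49² = 148.4 → 149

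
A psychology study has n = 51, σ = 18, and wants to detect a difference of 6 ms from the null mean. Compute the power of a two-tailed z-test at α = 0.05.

SE = σ/√n = 18/√51 = 2.521. Non-centrality λ = d/SE = 6/2.521 = 2.38. Power ≈ Φ(λ - z_{α/2}) = Φ(2.38 - 1.96) = Φ(0.42) = 0.663.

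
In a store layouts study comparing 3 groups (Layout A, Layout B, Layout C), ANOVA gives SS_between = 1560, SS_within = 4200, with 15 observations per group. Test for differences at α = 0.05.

df_between = 2, df_within = 42. F = MS_between/MS_within = 780.0/100.0 = 7.8. F_crit ≈ 3.22. Reject H₀. At least one mean differs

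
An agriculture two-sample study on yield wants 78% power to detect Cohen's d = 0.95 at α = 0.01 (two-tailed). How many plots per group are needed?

z_{α/2} = 2.576, z_β = Φ⁻¹(0.78) = 0.772. For large effect (d = 0.95): n per group = 2(z_{α/2} + z_β)²/d² = 2(2.576 + 0.772)²/0.95² = 24.8 → 25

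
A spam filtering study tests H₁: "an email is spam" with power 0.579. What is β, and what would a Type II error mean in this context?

β = 1 - power = 1 - 0.579 = 0.421. A Type II error is failing to reject H₀ when H₀ is false (false negative) — here, failing to conclude that an email is spam when in fact it is true. Consequence: a spam email lands in the inbox.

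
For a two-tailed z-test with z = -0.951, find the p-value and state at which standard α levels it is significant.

p = 2·P(Z > |-0.951|) = 2·(1 - Φ(0.951)) ≈ 0.3416. Not significant at any standard level.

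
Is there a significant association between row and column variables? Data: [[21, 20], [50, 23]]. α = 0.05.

χ² = 3.335. df = 1, critical = 3.841. Fail to reject H₀. No evidence of dependence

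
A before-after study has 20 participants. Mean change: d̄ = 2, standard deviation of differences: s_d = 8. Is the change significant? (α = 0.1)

t = d̄/(s_d/√n) = 2/(8/√20) = 1.118. df = 19, critical t = ±1.729. Fail to reject H₀.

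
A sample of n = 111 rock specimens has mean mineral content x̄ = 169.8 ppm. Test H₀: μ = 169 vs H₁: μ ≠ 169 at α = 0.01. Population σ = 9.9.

z = (x̄ - μ₀)/(σ/√n) = (169.8 - 169)/(9.9/√111) = 0.851. Critical value: ±2.576. Since |0.851| ≤ 2.576, Fail to reject H₀.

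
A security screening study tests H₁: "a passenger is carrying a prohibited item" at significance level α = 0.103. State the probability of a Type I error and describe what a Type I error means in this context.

P(Type I error) = α = 0.103. A Type I error is rejecting H₀ when H₀ is actually true (false positive) — here, concluding that a passenger is carrying a prohibited item when in fact this is not the case. Consequence: detaining an innocent passenger — delay and inconvenience.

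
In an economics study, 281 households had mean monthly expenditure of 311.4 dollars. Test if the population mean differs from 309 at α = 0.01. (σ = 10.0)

z = (x̄ - μ₀)/(σ/√n) = (311.4 - 309)/(10.0/√281) = 4.023. Critical value: ±2.576. Since |4.023| > 2.576, Reject H₀.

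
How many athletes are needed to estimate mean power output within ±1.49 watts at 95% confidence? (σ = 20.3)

n = (z*σ/E)² = (1.96×20.3/1.49)² = 713.1 → n = 714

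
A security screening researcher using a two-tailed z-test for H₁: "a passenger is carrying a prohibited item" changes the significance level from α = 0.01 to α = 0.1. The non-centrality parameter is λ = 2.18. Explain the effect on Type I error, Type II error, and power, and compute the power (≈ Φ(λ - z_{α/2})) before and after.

Increasing α from 0.01 to 0.1:
• Type I error rate increases (α is the Type I rate by definition).
• Critical value moves from z_{α/2} = 2.576 to 1.645, so power = Φ(λ - z_{α/2}) goes from Φ(2.18 - 2.576) = 0.346 to Φ(2.18 - 1.645) = 0.704.
• Type II error rate β = 1 - power therefore decreases (0.654 → 0.296).
Appropriate when false negatives are costly — here, letting a prohibited item through — security breach.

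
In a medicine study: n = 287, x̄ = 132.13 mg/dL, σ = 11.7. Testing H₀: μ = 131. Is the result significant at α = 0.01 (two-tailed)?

z = (132.13 - 131)/(11.7/√287) = 1.636. Since |z| ≤ 2.576, not significant at α = 0.01.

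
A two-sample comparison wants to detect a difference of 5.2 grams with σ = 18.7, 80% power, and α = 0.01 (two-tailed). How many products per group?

n per group = 2(z_α/2 + z_β)²σ²/d² = 2×(2.576 + 0.84)²×18.7²/5.2² = 301.8 → n = 302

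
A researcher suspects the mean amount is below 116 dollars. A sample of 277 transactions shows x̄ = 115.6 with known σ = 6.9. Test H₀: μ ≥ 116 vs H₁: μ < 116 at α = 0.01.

z = -0.965. Critical value: -2.33. Fail to reject H₀.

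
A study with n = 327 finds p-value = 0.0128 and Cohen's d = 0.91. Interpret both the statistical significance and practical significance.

Statistically significant (p = 0.0128 < 0.05). Cohen's d = 0.91 indicates a large effect size. Both statistical and practical significance should be considered.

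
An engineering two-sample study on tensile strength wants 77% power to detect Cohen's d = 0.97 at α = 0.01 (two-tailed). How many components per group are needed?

z_{α/2} = 2.576, z_β = Φ⁻¹(0.77) = 0.739. For large effect (d = 0.97): n per group = 2(z_{α/2} + z_β)²/d² = 2(2.576 + 0.739)²/0.97² = 23.4 → 24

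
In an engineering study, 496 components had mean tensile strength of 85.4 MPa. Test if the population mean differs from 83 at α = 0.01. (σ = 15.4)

z = (x̄ - μ₀)/(σ/√n) = (85.4 - 83)/(15.4/√496) = 3.471. Critical value: ±2.576. Since |3.471| > 2.576, Reject H₀.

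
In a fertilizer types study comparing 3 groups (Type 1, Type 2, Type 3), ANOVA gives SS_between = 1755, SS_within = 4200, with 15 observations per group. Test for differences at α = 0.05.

df_between = 2, df_within = 42. F = MS_between/MS_within = 877.5/100.0 = 8.775. F_crit ≈ 3.22. Reject H₀. At least one mean differs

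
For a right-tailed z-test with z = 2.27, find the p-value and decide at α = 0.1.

p = P(Z > 2.27) = 1 - Φ(2.27) ≈ 0.0116. Since p < 0.1, reject H₀ (significant) at α = 0.1.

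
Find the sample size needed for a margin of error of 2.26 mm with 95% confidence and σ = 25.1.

n = (z*σ/E)² = (1.96×25.1/2.26)² = 473.9 → n = 474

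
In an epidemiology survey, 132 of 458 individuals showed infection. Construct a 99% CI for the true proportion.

p̂ = 0.288. CI = p̂ ± z*√(p̂(1-p̂)/n) = (0.234, 0.343)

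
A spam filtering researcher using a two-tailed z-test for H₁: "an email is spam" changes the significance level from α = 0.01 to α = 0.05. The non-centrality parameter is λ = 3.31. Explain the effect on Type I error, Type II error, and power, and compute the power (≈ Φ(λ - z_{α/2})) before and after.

Increasing α from 0.01 to 0.05:
• Type I error rate increases (α is the Type I rate by definition).
• Critical value moves from z_{α/2} = 2.576 to 1.96, so power = Φ(λ - z_{α/2}) goes from Φ(3.31 - 2.576) = 0.769 to Φ(3.31 - 1.96) = 0.911.
• Type II error rate β = 1 - power therefore decreases (0.231 → 0.089).
Appropriate when false negatives are costly — here, a spam email lands in the inbox.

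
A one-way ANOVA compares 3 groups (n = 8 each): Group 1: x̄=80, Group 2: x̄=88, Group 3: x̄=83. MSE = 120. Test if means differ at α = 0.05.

Grand mean = 83.67. SS_between = 261.33, MS_between = 130.67. F = 1.089, F_crit ≈ 3.467. Fail to reject H₀.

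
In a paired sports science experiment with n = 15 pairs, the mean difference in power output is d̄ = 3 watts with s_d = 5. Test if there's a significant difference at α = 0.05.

t = d̄/(s_d/√n) = 3/(5/√15) = 2.324. df = 14, critical t = ±2.145. Reject H₀.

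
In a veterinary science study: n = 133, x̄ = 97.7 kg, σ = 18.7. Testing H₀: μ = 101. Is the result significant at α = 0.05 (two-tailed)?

z = (97.7 - 101)/(18.7/√133) = -2.035. Since |z| > 1.96, significant at α = 0.05.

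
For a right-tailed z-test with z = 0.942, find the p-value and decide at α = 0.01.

p = P(Z > 0.942) = 1 - Φ(0.942) ≈ 0.1731. Since p ≥ 0.01, fail to reject H₀ (not significant) at α = 0.01.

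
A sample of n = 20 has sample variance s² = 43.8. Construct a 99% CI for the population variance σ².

df = 19. χ²_{0.005} = 38.582, χ²_{0.995} = 6.844. CI for σ² = ((n-1)s²/χ²_{α/2}, (n-1)s²/χ²_{1-α/2}) = (19·43.8/38.582, 19·43.8/6.844) = (21.57, 121.6)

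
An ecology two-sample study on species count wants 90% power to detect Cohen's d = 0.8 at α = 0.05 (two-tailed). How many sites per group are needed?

z_{α/2} = 1.96, z_β = Φ⁻¹(0.9) = 1.282. For large effect (d = 0.8): n per group = 2(z_{α/2} + z_β)²/d² = 2(1.96 + 1.282)²/0.8² = 32.8 → 33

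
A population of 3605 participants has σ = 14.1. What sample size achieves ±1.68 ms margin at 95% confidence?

Without FPC: n₀ = (1.96×14.1/1.68)² = 270.602. With FPC: n = n₀N/(n₀+N-1) = 251.8 → n = 252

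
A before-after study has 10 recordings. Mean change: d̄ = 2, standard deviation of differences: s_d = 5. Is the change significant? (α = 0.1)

t = d̄/(s_d/√n) = 2/(5/√10) = 1.265. df = 9, critical t = ±1.833. Fail to reject H₀.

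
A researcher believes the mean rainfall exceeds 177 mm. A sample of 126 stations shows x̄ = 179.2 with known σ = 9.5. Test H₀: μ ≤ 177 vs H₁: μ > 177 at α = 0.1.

z = 2.599. Critical value: 1.28. Reject H₀.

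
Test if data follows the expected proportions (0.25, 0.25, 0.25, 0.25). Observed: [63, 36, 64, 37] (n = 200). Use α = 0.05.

Expected: [50.0, 50.0, 50.0, 50.0]. χ² = 14.6. df = 3, critical = 7.815. Reject H₀.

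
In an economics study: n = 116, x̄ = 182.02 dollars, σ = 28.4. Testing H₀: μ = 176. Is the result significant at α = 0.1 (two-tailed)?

z = (182.02 - 176)/(28.4/√116) = 2.283. Since |z| > 1.645, significant at α = 0.1.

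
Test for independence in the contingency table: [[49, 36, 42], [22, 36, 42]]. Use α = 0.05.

χ² = 7.157. df = 2, critical = 5.991. Reject H₀. Variables are dependent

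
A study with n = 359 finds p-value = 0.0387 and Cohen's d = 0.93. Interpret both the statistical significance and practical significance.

Statistically significant (p = 0.0387 < 0.05). Cohen's d = 0.93 indicates a large effect size. Both statistical and practical significance should be considered.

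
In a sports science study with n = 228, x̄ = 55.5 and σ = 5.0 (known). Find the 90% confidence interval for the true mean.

CI = x̄ ± z*(σ/√n) = 55.5 ± 1.645(5.0/√228) = 55.5 ± 0.54 = (54.96, 56.04)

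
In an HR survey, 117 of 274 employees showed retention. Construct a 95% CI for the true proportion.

p̂ = 0.427. CI = p̂ ± z*√(p̂(1-p̂)/n) = (0.368, 0.486)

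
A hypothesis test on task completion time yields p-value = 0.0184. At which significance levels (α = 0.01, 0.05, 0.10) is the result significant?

p = 0.0184. Significant at: α = 0.05, 0.1.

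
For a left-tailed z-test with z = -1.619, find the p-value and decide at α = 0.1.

p = P(Z < -1.619) = Φ(-1.619) ≈ 0.0527. Since p < 0.1, reject H₀ (significant) at α = 0.1.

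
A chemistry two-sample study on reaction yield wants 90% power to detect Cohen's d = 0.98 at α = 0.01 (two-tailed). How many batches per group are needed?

z_{α/2} = 2.576, z_β = Φ⁻¹(0.9) = 1.282. For large effect (d = 0.98): n per group = 2(z_{α/2} + z_β)²/d² = 2(2.576 + 1.282)²/0.98² = 31.0 → 31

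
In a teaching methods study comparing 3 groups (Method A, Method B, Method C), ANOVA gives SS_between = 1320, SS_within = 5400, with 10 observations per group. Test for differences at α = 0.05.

df_between = 2, df_within = 27. F = MS_between/MS_within = 660.0/200.0 = 3.3. F_crit ≈ 3.354. Fail to reject H₀.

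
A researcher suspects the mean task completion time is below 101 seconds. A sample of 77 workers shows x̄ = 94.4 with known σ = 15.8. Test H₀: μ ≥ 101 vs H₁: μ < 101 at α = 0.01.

z = -3.665. Critical value: -2.33. Reject H₀.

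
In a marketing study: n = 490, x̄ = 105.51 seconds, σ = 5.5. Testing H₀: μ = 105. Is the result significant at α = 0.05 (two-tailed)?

z = (105.51 - 105)/(5.5/√490) = 2.053. Since |z| > 1.96, significant at α = 0.05.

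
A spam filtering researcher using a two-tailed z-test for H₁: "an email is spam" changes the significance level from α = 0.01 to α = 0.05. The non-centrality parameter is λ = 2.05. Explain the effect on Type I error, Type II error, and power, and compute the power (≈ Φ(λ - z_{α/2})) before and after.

Increasing α from 0.01 to 0.05:
• Type I error rate increases (α is the Type I rate by definition).
• Critical value moves from z_{α/2} = 2.576 to 1.96, so power = Φ(λ - z_{α/2}) goes from Φ(2.05 - 2.576) = 0.299 to Φ(2.05 - 1.96) = 0.536.
• Type II error rate β = 1 - power therefore decreases (0.701 → 0.464).
Appropriate when false negatives are costly — here, a spam email lands in the inbox.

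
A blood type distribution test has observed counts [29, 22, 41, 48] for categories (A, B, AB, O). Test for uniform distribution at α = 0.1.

Expected = 35 each. χ² = Σ(O-E)²/E = 11.714. df = 3, critical value = 6.251. Reject H₀.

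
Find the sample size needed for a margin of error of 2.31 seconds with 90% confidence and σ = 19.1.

n = (z*σ/E)² = (1.645×19.1/2.31)² = 185.001 → n = 186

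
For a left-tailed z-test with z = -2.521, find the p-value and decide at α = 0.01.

p = P(Z < -2.521) = Φ(-2.521) ≈ 0.0059. Since p < 0.01, reject H₀ (significant) at α = 0.01.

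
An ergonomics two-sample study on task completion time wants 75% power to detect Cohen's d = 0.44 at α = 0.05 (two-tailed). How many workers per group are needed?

z_{α/2} = 1.96, z_β = Φ⁻¹(0.75) = 0.674. For small effect (d = 0.44): n per group = 2(z_{α/2} + z_β)²/d² = 2(1.96 + 0.674)²/0.44² = 71.7 → 72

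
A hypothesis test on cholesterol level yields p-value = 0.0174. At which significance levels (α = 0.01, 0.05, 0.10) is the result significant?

p = 0.0174. Significant at: α = 0.05, 0.1.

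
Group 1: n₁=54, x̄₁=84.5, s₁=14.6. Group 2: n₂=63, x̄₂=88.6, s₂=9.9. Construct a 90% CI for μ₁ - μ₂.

Difference = -4.1. SE = √(14.6²/54 + 9.9²/63) = 2.346. CI = (-7.96, -0.24)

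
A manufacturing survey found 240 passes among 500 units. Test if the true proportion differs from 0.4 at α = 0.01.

p̂ = 0.48, p₀ = 0.4. z = (p̂ - p₀)/√(p₀(1-p₀)/n) = 3.651. Critical: ±2.576. Reject H₀.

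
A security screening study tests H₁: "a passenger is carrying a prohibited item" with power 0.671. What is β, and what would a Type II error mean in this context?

β = 1 - power = 1 - 0.671 = 0.329. A Type II error is failing to reject H₀ when H₀ is false (false negative) — here, failing to conclude that a passenger is carrying a prohibited item when in fact it is true. Consequence: letting a prohibited item through — security breach.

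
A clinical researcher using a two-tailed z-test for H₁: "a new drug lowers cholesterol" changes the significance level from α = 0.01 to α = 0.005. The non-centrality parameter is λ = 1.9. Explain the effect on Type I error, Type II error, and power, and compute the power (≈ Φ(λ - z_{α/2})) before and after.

Decreasing α from 0.01 to 0.005:
• Type I error rate decreases (α is the Type I rate by definition).
• Critical value moves from z_{α/2} = 2.576 to 2.807, so power = Φ(λ - z_{α/2}) goes from Φ(1.9 - 2.576) = 0.25 to Φ(1.9 - 2.807) = 0.182.
• Type II error rate β = 1 - power therefore increases (0.75 → 0.818).
Appropriate when false positives are costly — here, approving an ineffective drug — patients take a useless medication and may skip effective alternatives.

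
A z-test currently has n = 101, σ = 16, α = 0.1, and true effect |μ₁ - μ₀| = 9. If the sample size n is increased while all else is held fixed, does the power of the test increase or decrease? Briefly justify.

Power increases: a larger n shrinks the standard error σ/√n, moving the sampling distribution under H₁ further from the critical value.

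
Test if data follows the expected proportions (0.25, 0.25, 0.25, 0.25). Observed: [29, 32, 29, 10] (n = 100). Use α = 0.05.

Expected: [25.0, 25.0, 25.0, 25.0]. χ² = 12.24. df = 3, critical = 7.815. Reject H₀.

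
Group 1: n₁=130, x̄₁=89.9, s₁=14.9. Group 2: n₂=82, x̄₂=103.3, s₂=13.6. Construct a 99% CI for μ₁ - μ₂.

Difference = -13.4. SE = √(14.9²/130 + 13.6²/82) = 1.991. CI = (-18.53, -8.27)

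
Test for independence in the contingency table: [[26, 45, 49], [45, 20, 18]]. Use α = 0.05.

χ² = 23.066. df = 2, critical = 5.991. Reject H₀. Variables are dependent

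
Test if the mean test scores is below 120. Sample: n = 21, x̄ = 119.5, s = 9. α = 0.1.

t = (119.5 - 120)/(9/√21) = -0.255, df = 20. Critical t = -1.325. Fail to reject H₀.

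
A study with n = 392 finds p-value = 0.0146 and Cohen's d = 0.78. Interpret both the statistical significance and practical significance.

Statistically significant (p = 0.0146 < 0.05). Cohen's d = 0.78 indicates a medium effect size. Both statistical and practical significance should be considered.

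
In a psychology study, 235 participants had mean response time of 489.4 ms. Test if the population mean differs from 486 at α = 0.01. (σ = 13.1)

z = (x̄ - μ₀)/(σ/√n) = (489.4 - 486)/(13.1/√235) = 3.979. Critical value: ±2.576. Since |3.979| > 2.576, Reject H₀.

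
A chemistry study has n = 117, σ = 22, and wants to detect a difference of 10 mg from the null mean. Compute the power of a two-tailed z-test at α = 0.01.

SE = σ/√n = 22/√117 = 2.034. Non-centrality λ = d/SE = 10/2.034 = 4.917. Power ≈ Φ(λ - z_{α/2}) = Φ(4.917 - 2.576) = Φ(2.341) = 0.99.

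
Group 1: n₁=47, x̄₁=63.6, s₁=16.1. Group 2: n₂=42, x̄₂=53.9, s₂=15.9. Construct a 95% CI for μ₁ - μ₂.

Difference = 9.7. SE = √(16.1²/47 + 15.9²/42) = 3.396. CI = (3.04, 16.36)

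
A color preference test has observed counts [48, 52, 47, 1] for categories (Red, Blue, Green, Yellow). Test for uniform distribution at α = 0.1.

Expected = 37 each. χ² = Σ(O-E)²/E = 47.081. df = 3, critical value = 6.251. Reject H₀.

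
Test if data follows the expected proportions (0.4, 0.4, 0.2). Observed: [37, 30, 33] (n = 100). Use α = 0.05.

Expected: [40.0, 40.0, 20.0]. χ² = 11.175. df = 2, critical = 5.991. Reject H₀.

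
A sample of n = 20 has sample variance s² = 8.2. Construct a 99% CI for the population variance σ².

df = 19. χ²_{0.005} = 38.582, χ²_{0.995} = 6.844. CI for σ² = ((n-1)s²/χ²_{α/2}, (n-1)s²/χ²_{1-α/2}) = (19·8.2/38.582, 19·8.2/6.844) = (4.04, 22.76)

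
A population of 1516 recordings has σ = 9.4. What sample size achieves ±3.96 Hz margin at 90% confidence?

Without FPC: n₀ = (1.645×9.4/3.96)² = 15.247. With FPC: n = n₀N/(n₀+N-1) = 15.1 → n = 16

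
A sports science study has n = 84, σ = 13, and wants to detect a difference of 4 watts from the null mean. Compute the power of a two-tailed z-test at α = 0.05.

SE = σ/√n = 13/√84 = 1.418. Non-centrality λ = d/SE = 4/1.418 = 2.82. Power ≈ Φ(λ - z_{α/2}) = Φ(2.82 - 1.96) = Φ(0.86) = 0.805.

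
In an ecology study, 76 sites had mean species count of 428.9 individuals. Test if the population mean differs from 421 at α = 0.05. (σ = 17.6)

z = (x̄ - μ₀)/(σ/√n) = (428.9 - 421)/(17.6/√76) = 3.913. Critical value: ±1.96. Since |3.913| > 1.96, Reject H₀.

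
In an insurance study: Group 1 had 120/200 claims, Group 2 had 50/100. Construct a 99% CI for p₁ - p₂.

p̂₁ = 0.6, p̂₂ = 0.5. Difference = 0.1. CI = (-0.057, 0.257)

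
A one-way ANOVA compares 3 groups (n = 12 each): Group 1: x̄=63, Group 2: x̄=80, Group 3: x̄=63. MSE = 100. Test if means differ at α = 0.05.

Grand mean = 68.67. SS_between = 2312.0, MS_between = 1156.0. F = 11.56, F_crit ≈ 3.285. Reject H₀.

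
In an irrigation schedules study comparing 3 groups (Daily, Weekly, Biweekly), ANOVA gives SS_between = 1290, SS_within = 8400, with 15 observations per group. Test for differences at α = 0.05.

df_between = 2, df_within = 42. F = MS_between/MS_within = 645.0/200.0 = 3.225. F_crit ≈ 3.22. Reject H₀. At least one mean differs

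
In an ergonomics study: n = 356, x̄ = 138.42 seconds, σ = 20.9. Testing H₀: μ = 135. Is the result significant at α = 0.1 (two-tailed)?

z = (138.42 - 135)/(20.9/√356) = 3.087. Since |z| > 1.645, significant at α = 0.1.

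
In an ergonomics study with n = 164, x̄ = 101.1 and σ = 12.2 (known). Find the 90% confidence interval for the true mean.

CI = x̄ ± z*(σ/√n) = 101.1 ± 1.645(12.2/√164) = 101.1 ± 1.57 = (99.53, 102.67)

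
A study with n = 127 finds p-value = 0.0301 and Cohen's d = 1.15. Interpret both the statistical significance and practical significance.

Statistically significant (p = 0.0301 < 0.05). Cohen's d = 1.15 indicates a large effect size. Both statistical and practical significance should be considered.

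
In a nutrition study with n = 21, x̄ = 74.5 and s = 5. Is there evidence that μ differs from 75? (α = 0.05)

t = (x̄ - μ₀)/(s/√n) = (74.5 - 75)/(5/√21) = -0.458. df = 20, critical t = ±2.086. Fail to reject H₀.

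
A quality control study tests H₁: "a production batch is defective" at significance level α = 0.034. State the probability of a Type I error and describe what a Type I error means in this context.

P(Type I error) = α = 0.034. A Type I error is rejecting H₀ when H₀ is actually true (false positive) — here, concluding that a production batch is defective when in fact this is not the case. Consequence: scrapping a good batch — wasted material and cost for no reason.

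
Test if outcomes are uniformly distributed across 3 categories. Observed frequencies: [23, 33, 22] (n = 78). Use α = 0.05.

Expected = 26 each. χ² = Σ(O-E)²/E = 2.846. df = 2, critical value = 5.991. Fail to reject H₀.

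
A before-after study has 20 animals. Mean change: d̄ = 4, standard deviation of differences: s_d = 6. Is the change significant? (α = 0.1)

t = d̄/(s_d/√n) = 4/(6/√20) = 2.981. df = 19, critical t = ±1.729. Reject H₀.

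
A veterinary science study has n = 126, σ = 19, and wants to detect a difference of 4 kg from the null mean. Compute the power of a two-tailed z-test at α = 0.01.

SE = σ/√n = 19/√126 = 1.693. Non-centrality λ = d/SE = 4/1.693 = 2.363. Power ≈ Φ(λ - z_{α/2}) = Φ(2.363 - 2.576) = Φ(-0.213) = 0.416.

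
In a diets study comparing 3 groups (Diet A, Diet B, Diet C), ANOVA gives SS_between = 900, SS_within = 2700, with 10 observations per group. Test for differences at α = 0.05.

df_between = 2, df_within = 27. F = MS_between/MS_within = 450.0/100.0 = 4.5. F_crit ≈ 3.354. Reject H₀. At least one mean differs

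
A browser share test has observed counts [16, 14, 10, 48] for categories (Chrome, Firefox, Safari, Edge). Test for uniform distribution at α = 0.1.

Expected = 22 each. χ² = Σ(O-E)²/E = 41.818. df = 3, critical value = 6.251. Reject H₀.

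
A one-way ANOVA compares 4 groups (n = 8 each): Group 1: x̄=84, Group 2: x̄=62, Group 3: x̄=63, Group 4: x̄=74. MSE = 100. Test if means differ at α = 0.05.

Grand mean = 70.75. SS_between = 2582.0, MS_between = 860.67. F = 8.607, F_crit ≈ 2.947. Reject H₀.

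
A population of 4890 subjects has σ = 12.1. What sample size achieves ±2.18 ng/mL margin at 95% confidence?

Without FPC: n₀ = (1.96×12.1/2.18)² = 118.35. With FPC: n = n₀N/(n₀+N-1) = 115.6 → n = 116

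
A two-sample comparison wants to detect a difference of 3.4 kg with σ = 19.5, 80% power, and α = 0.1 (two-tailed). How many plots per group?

n per group = 2(z_α/2 + z_β)²σ²/d² = 2×(1.645 + 0.84)²×19.5²/3.4² = 406.3 → n = 407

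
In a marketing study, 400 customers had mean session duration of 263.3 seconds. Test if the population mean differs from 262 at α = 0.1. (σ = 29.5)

z = (x̄ - μ₀)/(σ/√n) = (263.3 - 262)/(29.5/√400) = 0.881. Critical value: ±1.645. Since |0.881| ≤ 1.645, Fail to reject H₀.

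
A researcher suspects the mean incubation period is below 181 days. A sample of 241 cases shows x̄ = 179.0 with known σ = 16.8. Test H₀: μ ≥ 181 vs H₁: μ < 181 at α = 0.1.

z = -1.848. Critical value: -1.28. Reject H₀.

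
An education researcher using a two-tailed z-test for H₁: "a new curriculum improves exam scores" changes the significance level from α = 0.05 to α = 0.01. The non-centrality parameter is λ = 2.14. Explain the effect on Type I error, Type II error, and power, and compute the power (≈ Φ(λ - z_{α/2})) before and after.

Decreasing α from 0.05 to 0.01:
• Type I error rate decreases (α is the Type I rate by definition).
• Critical value moves from z_{α/2} = 1.96 to 2.576, so power = Φ(λ - z_{α/2}) goes from Φ(2.14 - 1.96) = 0.571 to Φ(2.14 - 2.576) = 0.331.
• Type II error rate β = 1 - power therefore increases (0.429 → 0.669).
Appropriate when false positives are costly — here, adopting a curriculum that gives no real benefit — disruption for nothing.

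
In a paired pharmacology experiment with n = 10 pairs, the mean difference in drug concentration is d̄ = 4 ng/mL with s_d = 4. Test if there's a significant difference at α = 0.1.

t = d̄/(s_d/√n) = 4/(4/√10) = 3.162. df = 9, critical t = ±1.833. Reject H₀.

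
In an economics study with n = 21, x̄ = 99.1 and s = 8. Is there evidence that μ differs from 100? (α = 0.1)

t = (x̄ - μ₀)/(s/√n) = (99.1 - 100)/(8/√21) = -0.516. df = 20, critical t = ±1.725. Fail to reject H₀.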